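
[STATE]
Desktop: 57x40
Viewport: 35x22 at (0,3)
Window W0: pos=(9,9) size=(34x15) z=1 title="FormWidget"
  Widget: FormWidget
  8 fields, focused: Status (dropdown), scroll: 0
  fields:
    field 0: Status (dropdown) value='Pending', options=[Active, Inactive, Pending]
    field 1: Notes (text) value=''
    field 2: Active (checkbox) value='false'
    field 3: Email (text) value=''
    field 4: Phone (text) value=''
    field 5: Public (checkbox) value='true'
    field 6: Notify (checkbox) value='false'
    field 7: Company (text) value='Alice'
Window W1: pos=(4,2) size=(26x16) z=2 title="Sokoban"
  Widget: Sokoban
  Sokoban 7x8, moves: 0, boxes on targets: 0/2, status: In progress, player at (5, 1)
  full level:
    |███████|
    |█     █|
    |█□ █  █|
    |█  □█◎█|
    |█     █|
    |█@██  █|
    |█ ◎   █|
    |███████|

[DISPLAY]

    ┃ Sokoban                ┃     
    ┠────────────────────────┨     
    ┃███████                 ┃     
    ┃█     █                 ┃     
    ┃█□ █  █                 ┃     
    ┃█  □█◎█                 ┃     
    ┃█     █                 ┃━━━━━
    ┃█@██  █                 ┃     
    ┃█ ◎   █                 ┃─────
    ┃███████                 ┃ng   
    ┃Moves: 0  0/2           ┃     
    ┃                        ┃     
    ┃                        ┃     
    ┃                        ┃     
    ┗━━━━━━━━━━━━━━━━━━━━━━━━┛     
         ┃  Notify:     [ ]        
         ┃  Company:    [Alice     
         ┃                         
         ┃                         
         ┃                         
         ┗━━━━━━━━━━━━━━━━━━━━━━━━━
                                   


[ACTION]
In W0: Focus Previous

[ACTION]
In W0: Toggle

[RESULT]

    ┃ Sokoban                ┃     
    ┠────────────────────────┨     
    ┃███████                 ┃     
    ┃█     █                 ┃     
    ┃█□ █  █                 ┃     
    ┃█  □█◎█                 ┃     
    ┃█     █                 ┃━━━━━
    ┃█@██  █                 ┃     
    ┃█ ◎   █                 ┃─────
    ┃███████                 ┃ng   
    ┃Moves: 0  0/2           ┃     
    ┃                        ┃     
    ┃                        ┃     
    ┃                        ┃     
    ┗━━━━━━━━━━━━━━━━━━━━━━━━┛     
         ┃  Notify:     [ ]        
         ┃> Company:    [Alice     
         ┃                         
         ┃                         
         ┃                         
         ┗━━━━━━━━━━━━━━━━━━━━━━━━━
                                   


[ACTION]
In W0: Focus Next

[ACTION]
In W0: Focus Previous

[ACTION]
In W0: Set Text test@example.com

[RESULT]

    ┃ Sokoban                ┃     
    ┠────────────────────────┨     
    ┃███████                 ┃     
    ┃█     █                 ┃     
    ┃█□ █  █                 ┃     
    ┃█  □█◎█                 ┃     
    ┃█     █                 ┃━━━━━
    ┃█@██  █                 ┃     
    ┃█ ◎   █                 ┃─────
    ┃███████                 ┃ng   
    ┃Moves: 0  0/2           ┃     
    ┃                        ┃     
    ┃                        ┃     
    ┃                        ┃     
    ┗━━━━━━━━━━━━━━━━━━━━━━━━┛     
         ┃  Notify:     [ ]        
         ┃> Company:    [test@examp
         ┃                         
         ┃                         
         ┃                         
         ┗━━━━━━━━━━━━━━━━━━━━━━━━━
                                   


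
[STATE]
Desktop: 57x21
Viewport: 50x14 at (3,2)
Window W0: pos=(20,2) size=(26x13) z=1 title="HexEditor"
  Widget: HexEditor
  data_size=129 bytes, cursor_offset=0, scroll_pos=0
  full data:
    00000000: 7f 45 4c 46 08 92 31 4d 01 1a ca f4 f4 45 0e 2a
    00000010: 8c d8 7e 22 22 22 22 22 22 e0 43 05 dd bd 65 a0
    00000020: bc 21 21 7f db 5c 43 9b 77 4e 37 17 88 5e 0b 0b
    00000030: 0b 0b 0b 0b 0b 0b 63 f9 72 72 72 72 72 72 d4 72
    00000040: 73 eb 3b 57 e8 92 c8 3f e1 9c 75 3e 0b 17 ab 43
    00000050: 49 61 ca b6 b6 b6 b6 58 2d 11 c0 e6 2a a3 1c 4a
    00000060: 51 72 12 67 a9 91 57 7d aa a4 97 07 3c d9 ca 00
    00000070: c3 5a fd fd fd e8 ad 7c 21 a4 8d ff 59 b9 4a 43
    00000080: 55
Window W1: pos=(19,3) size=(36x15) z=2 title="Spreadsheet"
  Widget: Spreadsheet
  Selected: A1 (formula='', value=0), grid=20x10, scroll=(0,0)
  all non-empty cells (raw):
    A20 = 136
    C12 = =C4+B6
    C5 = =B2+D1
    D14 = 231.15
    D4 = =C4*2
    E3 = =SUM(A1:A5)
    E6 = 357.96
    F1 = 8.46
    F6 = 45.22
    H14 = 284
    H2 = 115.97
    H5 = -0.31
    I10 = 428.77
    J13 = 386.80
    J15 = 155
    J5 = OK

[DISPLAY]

                 ┏━━━━━━━━━━━━━━━━━━━━━━━━┓       
                ┏━━━━━━━━━━━━━━━━━━━━━━━━━━━━━━━━━
                ┃ Spreadsheet                     
                ┠─────────────────────────────────
                ┃A1:                              
                ┃       A       B       C       D 
                ┃---------------------------------
                ┃  1      [0]       0       0     
                ┃  2        0       0       0     
                ┃  3        0       0       0     
                ┃  4        0       0       0     
                ┃  5        0       0       0     
                ┃  6        0       0       0     
                ┃  7        0       0       0     


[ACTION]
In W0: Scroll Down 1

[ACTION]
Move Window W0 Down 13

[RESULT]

                                                  
                ┏━━━━━━━━━━━━━━━━━━━━━━━━━━━━━━━━━
                ┃ Spreadsheet                     
                ┠─────────────────────────────────
                ┃A1:                              
                ┃       A       B       C       D 
                ┃---------------------------------
                ┃  1      [0]       0       0     
                ┃  2        0       0       0     
                ┃  3        0       0       0     
                ┃  4        0       0       0     
                ┃  5        0       0       0     
                ┃  6        0       0       0     
                ┃  7        0       0       0     


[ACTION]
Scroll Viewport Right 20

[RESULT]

                                                  
            ┏━━━━━━━━━━━━━━━━━━━━━━━━━━━━━━━━━━┓  
            ┃ Spreadsheet                      ┃  
            ┠──────────────────────────────────┨  
            ┃A1:                               ┃  
            ┃       A       B       C       D  ┃  
            ┃----------------------------------┃  
            ┃  1      [0]       0       0      ┃  
            ┃  2        0       0       0      ┃  
            ┃  3        0       0       0      ┃  
            ┃  4        0       0       0      ┃  
            ┃  5        0       0       0      ┃  
            ┃  6        0       0       0      ┃  
            ┃  7        0       0       0      ┃  


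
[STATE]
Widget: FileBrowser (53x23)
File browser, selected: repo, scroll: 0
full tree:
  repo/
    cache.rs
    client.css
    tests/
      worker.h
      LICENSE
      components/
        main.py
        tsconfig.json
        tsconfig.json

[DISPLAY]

> [-] repo/                                          
    cache.rs                                         
    client.css                                       
    [+] tests/                                       
                                                     
                                                     
                                                     
                                                     
                                                     
                                                     
                                                     
                                                     
                                                     
                                                     
                                                     
                                                     
                                                     
                                                     
                                                     
                                                     
                                                     
                                                     
                                                     


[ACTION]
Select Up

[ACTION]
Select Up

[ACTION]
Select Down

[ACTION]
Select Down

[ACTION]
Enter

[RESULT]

  [-] repo/                                          
    cache.rs                                         
  > client.css                                       
    [+] tests/                                       
                                                     
                                                     
                                                     
                                                     
                                                     
                                                     
                                                     
                                                     
                                                     
                                                     
                                                     
                                                     
                                                     
                                                     
                                                     
                                                     
                                                     
                                                     
                                                     


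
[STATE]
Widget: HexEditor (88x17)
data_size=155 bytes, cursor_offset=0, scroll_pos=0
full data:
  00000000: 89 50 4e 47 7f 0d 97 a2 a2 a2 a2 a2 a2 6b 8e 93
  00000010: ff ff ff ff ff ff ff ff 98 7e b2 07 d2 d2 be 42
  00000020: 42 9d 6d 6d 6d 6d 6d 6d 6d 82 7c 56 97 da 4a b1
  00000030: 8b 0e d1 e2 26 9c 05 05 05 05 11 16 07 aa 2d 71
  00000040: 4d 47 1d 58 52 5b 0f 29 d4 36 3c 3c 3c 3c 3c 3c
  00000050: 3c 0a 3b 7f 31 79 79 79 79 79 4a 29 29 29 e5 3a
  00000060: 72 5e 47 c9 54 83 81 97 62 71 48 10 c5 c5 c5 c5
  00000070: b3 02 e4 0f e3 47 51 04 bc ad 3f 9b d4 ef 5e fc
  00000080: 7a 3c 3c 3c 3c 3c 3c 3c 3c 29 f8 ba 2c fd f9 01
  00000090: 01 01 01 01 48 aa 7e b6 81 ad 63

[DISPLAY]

00000000  89 50 4e 47 7f 0d 97 a2  a2 a2 a2 a2 a2 6b 8e 93  |.PNG.........k..|          
00000010  ff ff ff ff ff ff ff ff  98 7e b2 07 d2 d2 be 42  |.........~.....B|          
00000020  42 9d 6d 6d 6d 6d 6d 6d  6d 82 7c 56 97 da 4a b1  |B.mmmmmmm.|V..J.|          
00000030  8b 0e d1 e2 26 9c 05 05  05 05 11 16 07 aa 2d 71  |....&.........-q|          
00000040  4d 47 1d 58 52 5b 0f 29  d4 36 3c 3c 3c 3c 3c 3c  |MG.XR[.).6<<<<<<|          
00000050  3c 0a 3b 7f 31 79 79 79  79 79 4a 29 29 29 e5 3a  |<.;.1yyyyyJ))).:|          
00000060  72 5e 47 c9 54 83 81 97  62 71 48 10 c5 c5 c5 c5  |r^G.T...bqH.....|          
00000070  b3 02 e4 0f e3 47 51 04  bc ad 3f 9b d4 ef 5e fc  |.....GQ...?...^.|          
00000080  7a 3c 3c 3c 3c 3c 3c 3c  3c 29 f8 ba 2c fd f9 01  |z<<<<<<<<)..,...|          
00000090  01 01 01 01 48 aa 7e b6  81 ad 63                 |....H.~...c     |          
                                                                                        
                                                                                        
                                                                                        
                                                                                        
                                                                                        
                                                                                        
                                                                                        


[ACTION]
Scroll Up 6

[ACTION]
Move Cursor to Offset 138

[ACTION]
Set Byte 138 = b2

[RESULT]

00000000  89 50 4e 47 7f 0d 97 a2  a2 a2 a2 a2 a2 6b 8e 93  |.PNG.........k..|          
00000010  ff ff ff ff ff ff ff ff  98 7e b2 07 d2 d2 be 42  |.........~.....B|          
00000020  42 9d 6d 6d 6d 6d 6d 6d  6d 82 7c 56 97 da 4a b1  |B.mmmmmmm.|V..J.|          
00000030  8b 0e d1 e2 26 9c 05 05  05 05 11 16 07 aa 2d 71  |....&.........-q|          
00000040  4d 47 1d 58 52 5b 0f 29  d4 36 3c 3c 3c 3c 3c 3c  |MG.XR[.).6<<<<<<|          
00000050  3c 0a 3b 7f 31 79 79 79  79 79 4a 29 29 29 e5 3a  |<.;.1yyyyyJ))).:|          
00000060  72 5e 47 c9 54 83 81 97  62 71 48 10 c5 c5 c5 c5  |r^G.T...bqH.....|          
00000070  b3 02 e4 0f e3 47 51 04  bc ad 3f 9b d4 ef 5e fc  |.....GQ...?...^.|          
00000080  7a 3c 3c 3c 3c 3c 3c 3c  3c 29 B2 ba 2c fd f9 01  |z<<<<<<<<)..,...|          
00000090  01 01 01 01 48 aa 7e b6  81 ad 63                 |....H.~...c     |          
                                                                                        
                                                                                        
                                                                                        
                                                                                        
                                                                                        
                                                                                        
                                                                                        


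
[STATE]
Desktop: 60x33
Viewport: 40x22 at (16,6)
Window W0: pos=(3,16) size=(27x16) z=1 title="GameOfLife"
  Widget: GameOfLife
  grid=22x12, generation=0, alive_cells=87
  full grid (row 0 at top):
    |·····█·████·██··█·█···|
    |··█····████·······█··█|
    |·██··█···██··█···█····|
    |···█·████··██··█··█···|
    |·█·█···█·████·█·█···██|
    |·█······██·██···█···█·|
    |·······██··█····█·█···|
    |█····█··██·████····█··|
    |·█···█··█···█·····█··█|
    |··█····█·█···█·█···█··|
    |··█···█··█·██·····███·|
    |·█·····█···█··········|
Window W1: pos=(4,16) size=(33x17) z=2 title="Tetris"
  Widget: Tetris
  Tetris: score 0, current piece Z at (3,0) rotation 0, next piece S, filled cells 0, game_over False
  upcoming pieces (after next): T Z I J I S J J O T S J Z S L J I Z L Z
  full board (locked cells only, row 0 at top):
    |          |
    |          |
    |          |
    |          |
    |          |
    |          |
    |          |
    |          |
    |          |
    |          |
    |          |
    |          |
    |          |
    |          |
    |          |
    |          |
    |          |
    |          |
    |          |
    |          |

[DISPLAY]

                                        
                                        
                                        
                                        
                                        
                                        
                                        
                                        
                                        
                                        
━━━━━━━━━━━━━━━━━━━━┓                   
                    ┃                   
────────────────────┨                   
Next:               ┃                   
 ░░                 ┃                   
░░                  ┃                   
                    ┃                   
                    ┃                   
                    ┃                   
Score:              ┃                   
0                   ┃                   
                    ┃                   


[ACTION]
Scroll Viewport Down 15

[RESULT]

                                        
                                        
                                        
                                        
                                        
━━━━━━━━━━━━━━━━━━━━┓                   
                    ┃                   
────────────────────┨                   
Next:               ┃                   
 ░░                 ┃                   
░░                  ┃                   
                    ┃                   
                    ┃                   
                    ┃                   
Score:              ┃                   
0                   ┃                   
                    ┃                   
                    ┃                   
                    ┃                   
                    ┃                   
                    ┃                   
━━━━━━━━━━━━━━━━━━━━┛                   


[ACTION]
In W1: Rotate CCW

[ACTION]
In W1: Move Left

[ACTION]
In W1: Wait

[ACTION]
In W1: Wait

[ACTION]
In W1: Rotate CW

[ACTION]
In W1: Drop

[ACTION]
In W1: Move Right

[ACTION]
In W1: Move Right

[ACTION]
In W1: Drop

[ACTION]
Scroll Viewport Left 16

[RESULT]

                                        
                                        
                                        
                                        
                                        
   ┏┏━━━━━━━━━━━━━━━━━━━━━━━━━━━━━━━┓   
   ┃┃ Tetris                        ┃   
   ┠┠───────────────────────────────┨   
   ┃┃          │Next:               ┃   
   ┃┃          │ ░░                 ┃   
   ┃┃          │░░                  ┃   
   ┃┃          │                    ┃   
   ┃┃          │                    ┃   
   ┃┃          │                    ┃   
   ┃┃          │Score:              ┃   
   ┃┃          │0                   ┃   
   ┃┃          │                    ┃   
   ┃┃          │                    ┃   
   ┃┃          │                    ┃   
   ┃┃          │                    ┃   
   ┗┃          │                    ┃   
    ┗━━━━━━━━━━━━━━━━━━━━━━━━━━━━━━━┛   


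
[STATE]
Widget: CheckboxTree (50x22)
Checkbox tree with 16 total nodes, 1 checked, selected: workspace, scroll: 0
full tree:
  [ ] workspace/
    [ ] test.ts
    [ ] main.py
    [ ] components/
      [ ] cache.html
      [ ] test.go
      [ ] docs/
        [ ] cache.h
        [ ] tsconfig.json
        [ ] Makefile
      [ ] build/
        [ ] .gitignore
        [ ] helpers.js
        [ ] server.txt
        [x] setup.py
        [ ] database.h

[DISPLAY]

>[-] workspace/                                   
   [ ] test.ts                                    
   [ ] main.py                                    
   [-] components/                                
     [ ] cache.html                               
     [ ] test.go                                  
     [ ] docs/                                    
       [ ] cache.h                                
       [ ] tsconfig.json                          
       [ ] Makefile                               
     [-] build/                                   
       [ ] .gitignore                             
       [ ] helpers.js                             
       [ ] server.txt                             
       [x] setup.py                               
       [ ] database.h                             
                                                  
                                                  
                                                  
                                                  
                                                  
                                                  


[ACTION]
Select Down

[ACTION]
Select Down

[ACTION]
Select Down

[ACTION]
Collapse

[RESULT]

 [-] workspace/                                   
   [ ] test.ts                                    
   [ ] main.py                                    
>  [-] components/                                
                                                  
                                                  
                                                  
                                                  
                                                  
                                                  
                                                  
                                                  
                                                  
                                                  
                                                  
                                                  
                                                  
                                                  
                                                  
                                                  
                                                  
                                                  


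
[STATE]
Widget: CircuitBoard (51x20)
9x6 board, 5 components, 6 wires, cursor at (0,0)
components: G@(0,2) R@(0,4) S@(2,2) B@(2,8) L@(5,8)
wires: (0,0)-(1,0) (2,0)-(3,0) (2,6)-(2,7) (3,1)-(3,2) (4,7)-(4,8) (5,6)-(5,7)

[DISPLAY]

   0 1 2 3 4 5 6 7 8                               
0  [.]      G       R                              
    │                                              
1   ·                                              
                                                   
2   ·       S               · ─ ·   B              
    │                                              
3   ·   · ─ ·                                      
                                                   
4                               · ─ ·              
                                                   
5                           · ─ ·   L              
Cursor: (0,0)                                      
                                                   
                                                   
                                                   
                                                   
                                                   
                                                   
                                                   


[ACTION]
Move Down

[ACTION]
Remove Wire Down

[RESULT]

   0 1 2 3 4 5 6 7 8                               
0   ·       G       R                              
    │                                              
1  [.]                                             
                                                   
2   ·       S               · ─ ·   B              
    │                                              
3   ·   · ─ ·                                      
                                                   
4                               · ─ ·              
                                                   
5                           · ─ ·   L              
Cursor: (1,0)                                      
                                                   
                                                   
                                                   
                                                   
                                                   
                                                   
                                                   


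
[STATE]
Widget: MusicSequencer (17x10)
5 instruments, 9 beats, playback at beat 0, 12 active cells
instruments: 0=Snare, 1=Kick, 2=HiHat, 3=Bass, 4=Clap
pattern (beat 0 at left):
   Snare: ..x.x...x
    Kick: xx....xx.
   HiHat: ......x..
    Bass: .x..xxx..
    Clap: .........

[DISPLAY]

      ▼12345678  
 Snare··█·█···█  
  Kick██····██·  
 HiHat······█··  
  Bass·█··███··  
  Clap·········  
                 
                 
                 
                 


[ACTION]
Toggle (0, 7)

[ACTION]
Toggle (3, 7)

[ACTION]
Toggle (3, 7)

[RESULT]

      ▼12345678  
 Snare··█·█··██  
  Kick██····██·  
 HiHat······█··  
  Bass·█··███··  
  Clap·········  
                 
                 
                 
                 


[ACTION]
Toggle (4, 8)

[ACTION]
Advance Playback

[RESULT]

      0▼2345678  
 Snare··█·█··██  
  Kick██····██·  
 HiHat······█··  
  Bass·█··███··  
  Clap········█  
                 
                 
                 
                 


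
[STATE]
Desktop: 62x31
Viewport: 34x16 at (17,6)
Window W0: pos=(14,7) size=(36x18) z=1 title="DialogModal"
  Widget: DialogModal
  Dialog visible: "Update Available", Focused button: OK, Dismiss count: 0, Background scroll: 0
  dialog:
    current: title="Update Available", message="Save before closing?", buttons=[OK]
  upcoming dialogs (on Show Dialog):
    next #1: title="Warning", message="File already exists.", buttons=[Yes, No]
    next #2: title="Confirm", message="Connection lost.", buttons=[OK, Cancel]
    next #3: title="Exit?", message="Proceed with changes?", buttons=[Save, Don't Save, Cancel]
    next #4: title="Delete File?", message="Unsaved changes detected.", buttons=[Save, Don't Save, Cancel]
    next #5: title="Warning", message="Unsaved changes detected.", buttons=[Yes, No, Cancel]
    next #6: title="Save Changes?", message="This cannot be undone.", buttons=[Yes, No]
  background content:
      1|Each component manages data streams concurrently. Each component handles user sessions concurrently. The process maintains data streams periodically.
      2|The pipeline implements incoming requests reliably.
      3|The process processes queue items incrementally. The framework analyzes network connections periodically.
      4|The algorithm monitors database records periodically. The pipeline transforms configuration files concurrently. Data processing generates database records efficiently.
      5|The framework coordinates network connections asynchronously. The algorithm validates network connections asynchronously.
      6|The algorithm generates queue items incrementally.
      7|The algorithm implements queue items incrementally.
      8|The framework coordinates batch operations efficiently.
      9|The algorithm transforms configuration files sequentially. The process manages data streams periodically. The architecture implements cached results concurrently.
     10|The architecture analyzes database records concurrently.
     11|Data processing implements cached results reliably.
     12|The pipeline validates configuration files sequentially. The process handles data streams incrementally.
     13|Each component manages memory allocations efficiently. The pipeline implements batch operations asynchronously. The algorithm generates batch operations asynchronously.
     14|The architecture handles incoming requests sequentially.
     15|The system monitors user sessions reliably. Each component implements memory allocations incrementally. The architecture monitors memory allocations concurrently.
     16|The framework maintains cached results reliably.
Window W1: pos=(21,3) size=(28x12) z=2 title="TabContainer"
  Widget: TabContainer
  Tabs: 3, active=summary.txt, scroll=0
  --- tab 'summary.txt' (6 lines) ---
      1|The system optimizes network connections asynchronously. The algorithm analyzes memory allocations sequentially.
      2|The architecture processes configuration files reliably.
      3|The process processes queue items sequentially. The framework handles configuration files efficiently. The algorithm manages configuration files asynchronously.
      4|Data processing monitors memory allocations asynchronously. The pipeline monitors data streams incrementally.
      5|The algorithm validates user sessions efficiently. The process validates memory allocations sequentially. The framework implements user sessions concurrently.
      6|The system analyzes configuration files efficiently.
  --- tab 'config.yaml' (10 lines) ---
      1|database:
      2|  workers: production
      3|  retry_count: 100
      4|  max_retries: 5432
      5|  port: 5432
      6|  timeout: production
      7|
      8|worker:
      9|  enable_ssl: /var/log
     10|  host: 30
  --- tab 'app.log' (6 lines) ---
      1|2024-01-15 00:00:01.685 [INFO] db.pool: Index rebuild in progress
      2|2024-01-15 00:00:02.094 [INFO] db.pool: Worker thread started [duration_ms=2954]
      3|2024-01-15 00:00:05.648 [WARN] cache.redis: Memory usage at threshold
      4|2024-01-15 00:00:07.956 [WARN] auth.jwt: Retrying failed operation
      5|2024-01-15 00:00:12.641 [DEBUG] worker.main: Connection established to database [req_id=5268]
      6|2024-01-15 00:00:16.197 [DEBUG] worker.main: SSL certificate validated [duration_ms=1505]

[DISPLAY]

    ┃[summary.txt]│ config.yaml┃  
━━━━┃──────────────────────────┃┓ 
ialo┃The system optimizes netwo┃┃ 
────┃The architecture processes┃┨ 
ch c┃The process processes queu┃┃ 
e pi┃Data processing monitors m┃┃ 
e pr┃The algorithm validates us┃┃ 
e al┃The system analyzes config┃┃ 
e f┌┗━━━━━━━━━━━━━━━━━━━━━━━━━━┛┃ 
e a│   Update Available   │ item┃ 
e a│ Save before closing? │e ite┃ 
e f│         [OK]         │ch op┃ 
e a└──────────────────────┘igura┃ 
e architecture analyzes database┃ 
ta processing implements cached ┃ 
e pipeline validates configurati┃ 


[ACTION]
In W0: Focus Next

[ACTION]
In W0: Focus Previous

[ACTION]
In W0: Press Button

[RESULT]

    ┃[summary.txt]│ config.yaml┃  
━━━━┃──────────────────────────┃┓ 
ialo┃The system optimizes netwo┃┃ 
────┃The architecture processes┃┨ 
ch c┃The process processes queu┃┃ 
e pi┃Data processing monitors m┃┃ 
e pr┃The algorithm validates us┃┃ 
e al┃The system analyzes config┃┃ 
e fr┗━━━━━━━━━━━━━━━━━━━━━━━━━━┛┃ 
e algorithm generates queue item┃ 
e algorithm implements queue ite┃ 
e framework coordinates batch op┃ 
e algorithm transforms configura┃ 
e architecture analyzes database┃ 
ta processing implements cached ┃ 
e pipeline validates configurati┃ 


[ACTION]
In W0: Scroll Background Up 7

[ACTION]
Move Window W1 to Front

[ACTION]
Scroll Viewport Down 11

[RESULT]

e algorithm generates queue item┃ 
e algorithm implements queue ite┃ 
e framework coordinates batch op┃ 
e algorithm transforms configura┃ 
e architecture analyzes database┃ 
ta processing implements cached ┃ 
e pipeline validates configurati┃ 
ch component manages memory allo┃ 
e architecture handles incoming ┃ 
━━━━━━━━━━━━━━━━━━━━━━━━━━━━━━━━┛ 
                                  
                                  
                                  
                                  
                                  
                                  


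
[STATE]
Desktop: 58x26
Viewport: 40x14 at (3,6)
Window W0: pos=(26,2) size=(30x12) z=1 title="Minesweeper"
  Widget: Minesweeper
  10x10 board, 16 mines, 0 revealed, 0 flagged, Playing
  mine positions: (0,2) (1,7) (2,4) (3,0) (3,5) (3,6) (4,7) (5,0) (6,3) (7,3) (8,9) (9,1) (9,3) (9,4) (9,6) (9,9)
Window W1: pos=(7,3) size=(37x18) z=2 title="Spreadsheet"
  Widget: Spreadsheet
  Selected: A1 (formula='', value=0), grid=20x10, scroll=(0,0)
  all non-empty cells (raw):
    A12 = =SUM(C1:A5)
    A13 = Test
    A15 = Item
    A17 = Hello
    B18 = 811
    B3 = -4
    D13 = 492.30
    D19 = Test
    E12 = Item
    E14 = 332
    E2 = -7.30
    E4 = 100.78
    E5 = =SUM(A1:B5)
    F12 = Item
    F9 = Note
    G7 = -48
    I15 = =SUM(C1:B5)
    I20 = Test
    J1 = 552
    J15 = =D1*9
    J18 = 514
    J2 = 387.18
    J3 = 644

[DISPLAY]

    ┃A1:                                
    ┃       A       B       C       D   
    ┃-----------------------------------
    ┃  1      [0]       0       0       
    ┃  2        0       0       0       
    ┃  3        0      -4       0       
    ┃  4        0       0       0       
    ┃  5        0       0       0       
    ┃  6        0       0       0       
    ┃  7        0       0       0       
    ┃  8        0       0       0       
    ┃  9        0       0       0       
    ┃ 10        0       0       0       
    ┃ 11        0       0       0       


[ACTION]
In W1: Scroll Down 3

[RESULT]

    ┃A1:                                
    ┃       A       B       C       D   
    ┃-----------------------------------
    ┃  4        0       0       0       
    ┃  5        0       0       0       
    ┃  6        0       0       0       
    ┃  7        0       0       0       
    ┃  8        0       0       0       
    ┃  9        0       0       0       
    ┃ 10        0       0       0       
    ┃ 11        0       0       0       
    ┃ 12       -4       0       0       
    ┃ 13 Test           0       0  492.3
    ┃ 14        0       0       0       


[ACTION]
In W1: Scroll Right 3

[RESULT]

    ┃A1:                                
    ┃       D       E       F       G   
    ┃-----------------------------------
    ┃  4        0  100.78       0       
    ┃  5        0      -4       0       
    ┃  6        0       0       0       
    ┃  7        0       0       0     -4
    ┃  8        0       0       0       
    ┃  9        0       0Note           
    ┃ 10        0       0       0       
    ┃ 11        0       0       0       
    ┃ 12        0Item    Item           
    ┃ 13   492.30       0       0       
    ┃ 14        0     332       0       


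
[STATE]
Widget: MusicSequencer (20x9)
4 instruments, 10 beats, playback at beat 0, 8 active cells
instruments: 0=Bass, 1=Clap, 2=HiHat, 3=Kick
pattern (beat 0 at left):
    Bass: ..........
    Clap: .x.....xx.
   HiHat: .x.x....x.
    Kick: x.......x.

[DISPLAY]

      ▼123456789    
  Bass··········    
  Clap·█·····██·    
 HiHat·█·█····█·    
  Kick█·······█·    
                    
                    
                    
                    


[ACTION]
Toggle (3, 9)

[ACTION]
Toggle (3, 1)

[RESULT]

      ▼123456789    
  Bass··········    
  Clap·█·····██·    
 HiHat·█·█····█·    
  Kick██······██    
                    
                    
                    
                    


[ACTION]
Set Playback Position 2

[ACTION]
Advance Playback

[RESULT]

      012▼456789    
  Bass··········    
  Clap·█·····██·    
 HiHat·█·█····█·    
  Kick██······██    
                    
                    
                    
                    


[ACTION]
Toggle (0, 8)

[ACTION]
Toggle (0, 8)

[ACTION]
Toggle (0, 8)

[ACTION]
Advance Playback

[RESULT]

      0123▼56789    
  Bass········█·    
  Clap·█·····██·    
 HiHat·█·█····█·    
  Kick██······██    
                    
                    
                    
                    


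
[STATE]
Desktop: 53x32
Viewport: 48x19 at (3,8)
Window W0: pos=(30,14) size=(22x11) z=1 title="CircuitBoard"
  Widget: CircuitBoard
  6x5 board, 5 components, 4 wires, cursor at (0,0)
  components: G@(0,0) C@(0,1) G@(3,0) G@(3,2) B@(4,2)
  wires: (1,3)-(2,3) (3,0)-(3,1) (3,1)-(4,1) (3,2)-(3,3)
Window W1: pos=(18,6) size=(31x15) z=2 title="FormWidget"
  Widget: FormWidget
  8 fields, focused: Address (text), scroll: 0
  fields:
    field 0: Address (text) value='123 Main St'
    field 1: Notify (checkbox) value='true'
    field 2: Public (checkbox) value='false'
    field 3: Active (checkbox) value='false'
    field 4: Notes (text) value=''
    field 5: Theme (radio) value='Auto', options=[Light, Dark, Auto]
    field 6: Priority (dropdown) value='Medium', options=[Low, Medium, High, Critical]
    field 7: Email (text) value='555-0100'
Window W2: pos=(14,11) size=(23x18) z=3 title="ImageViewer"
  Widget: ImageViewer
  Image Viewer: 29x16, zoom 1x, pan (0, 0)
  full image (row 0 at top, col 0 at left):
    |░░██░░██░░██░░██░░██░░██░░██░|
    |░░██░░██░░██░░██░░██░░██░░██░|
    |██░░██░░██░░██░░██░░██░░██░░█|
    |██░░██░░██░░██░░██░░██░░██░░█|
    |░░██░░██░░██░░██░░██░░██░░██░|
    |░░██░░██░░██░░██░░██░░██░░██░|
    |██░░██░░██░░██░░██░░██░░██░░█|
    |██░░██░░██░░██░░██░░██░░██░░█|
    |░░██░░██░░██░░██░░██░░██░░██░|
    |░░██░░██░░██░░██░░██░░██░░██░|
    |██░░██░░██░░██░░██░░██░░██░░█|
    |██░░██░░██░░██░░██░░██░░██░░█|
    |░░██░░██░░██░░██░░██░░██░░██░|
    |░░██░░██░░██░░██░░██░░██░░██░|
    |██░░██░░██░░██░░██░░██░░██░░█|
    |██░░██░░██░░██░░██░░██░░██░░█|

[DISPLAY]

               ┠─────────────────────────────┨  
               ┃> Address:    [123 Main St  ]┃  
               ┃  Notify:     [x]            ┃  
           ┏━━━━━━━━━━━━━━━━━━━━━┓           ┃  
           ┃ ImageViewer         ┃           ┃  
           ┠─────────────────────┨          ]┃  
           ┃░░██░░██░░██░░██░░██░┃Light  ( ) ┃━━
           ┃░░██░░██░░██░░██░░██░┃ium      ▼]┃  
           ┃██░░██░░██░░██░░██░░█┃-0100     ]┃──
           ┃██░░██░░██░░██░░██░░█┃           ┃  
           ┃░░██░░██░░██░░██░░██░┃           ┃  
           ┃░░██░░██░░██░░██░░██░┃           ┃  
           ┃██░░██░░██░░██░░██░░█┃━━━━━━━━━━━┛  
           ┃██░░██░░██░░██░░██░░█┃          │   
           ┃░░██░░██░░██░░██░░██░┃          ·   
           ┃░░██░░██░░██░░██░░██░┃              
           ┃██░░██░░██░░██░░██░░█┃━━━━━━━━━━━━━━
           ┃██░░██░░██░░██░░██░░█┃              
           ┃░░██░░██░░██░░██░░██░┃              


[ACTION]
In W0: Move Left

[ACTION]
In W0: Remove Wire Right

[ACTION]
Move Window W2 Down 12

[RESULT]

               ┠─────────────────────────────┨  
               ┃> Address:    [123 Main St  ]┃  
               ┃  Notify:     [x]            ┃  
               ┃  Public:     [ ]            ┃  
               ┃  Active:     [ ]            ┃  
               ┃  Notes:      [             ]┃  
           ┏━━━━━━━━━━━━━━━━━━━━━┓Light  ( ) ┃━━
           ┃ ImageViewer         ┃ium      ▼]┃  
           ┠─────────────────────┨-0100     ]┃──
           ┃░░██░░██░░██░░██░░██░┃           ┃  
           ┃░░██░░██░░██░░██░░██░┃           ┃  
           ┃██░░██░░██░░██░░██░░█┃           ┃  
           ┃██░░██░░██░░██░░██░░█┃━━━━━━━━━━━┛  
           ┃░░██░░██░░██░░██░░██░┃          │   
           ┃░░██░░██░░██░░██░░██░┃          ·   
           ┃██░░██░░██░░██░░██░░█┃              
           ┃██░░██░░██░░██░░██░░█┃━━━━━━━━━━━━━━
           ┃░░██░░██░░██░░██░░██░┃              
           ┃░░██░░██░░██░░██░░██░┃              


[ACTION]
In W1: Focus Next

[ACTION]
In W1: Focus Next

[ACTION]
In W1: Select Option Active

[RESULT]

               ┠─────────────────────────────┨  
               ┃  Address:    [123 Main St  ]┃  
               ┃  Notify:     [x]            ┃  
               ┃> Public:     [ ]            ┃  
               ┃  Active:     [ ]            ┃  
               ┃  Notes:      [             ]┃  
           ┏━━━━━━━━━━━━━━━━━━━━━┓Light  ( ) ┃━━
           ┃ ImageViewer         ┃ium      ▼]┃  
           ┠─────────────────────┨-0100     ]┃──
           ┃░░██░░██░░██░░██░░██░┃           ┃  
           ┃░░██░░██░░██░░██░░██░┃           ┃  
           ┃██░░██░░██░░██░░██░░█┃           ┃  
           ┃██░░██░░██░░██░░██░░█┃━━━━━━━━━━━┛  
           ┃░░██░░██░░██░░██░░██░┃          │   
           ┃░░██░░██░░██░░██░░██░┃          ·   
           ┃██░░██░░██░░██░░██░░█┃              
           ┃██░░██░░██░░██░░██░░█┃━━━━━━━━━━━━━━
           ┃░░██░░██░░██░░██░░██░┃              
           ┃░░██░░██░░██░░██░░██░┃              
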